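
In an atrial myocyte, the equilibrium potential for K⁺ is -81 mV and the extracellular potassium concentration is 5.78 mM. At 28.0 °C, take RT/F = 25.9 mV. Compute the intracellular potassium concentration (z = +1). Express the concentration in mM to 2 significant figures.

130 mM

Nernst: E = (25.9/1) · ln([out]/[in]), so ln([out]/[in]) = -81.0 × 1 / 25.9 = -3.1274.
[out]/[in] = e^(-3.1274) = 0.04383.
[in] = 5.78 / 0.04383 = 131.9 mM.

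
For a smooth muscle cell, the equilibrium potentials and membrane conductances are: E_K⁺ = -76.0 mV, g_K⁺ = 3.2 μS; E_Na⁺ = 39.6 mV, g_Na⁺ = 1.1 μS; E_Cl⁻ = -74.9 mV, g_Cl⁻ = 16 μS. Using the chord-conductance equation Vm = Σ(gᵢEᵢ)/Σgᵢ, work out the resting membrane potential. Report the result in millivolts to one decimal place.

Σ gᵢEᵢ = 3.2·(-76.0) + 1.1·(39.6) + 16·(-74.9) = -1398.04
Σ gᵢ = 3.2 + 1.1 + 16 = 20.3
Vm = -1398.04 / 20.3 = -68.87 mV

-68.9 mV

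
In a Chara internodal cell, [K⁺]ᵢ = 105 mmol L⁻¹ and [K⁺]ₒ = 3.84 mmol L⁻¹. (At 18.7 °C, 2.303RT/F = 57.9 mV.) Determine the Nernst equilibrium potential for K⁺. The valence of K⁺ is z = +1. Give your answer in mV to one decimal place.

-83.2 mV

E = (57.9/z) · log₁₀([K⁺]_out/[K⁺]_in) with z = +1.
= (57.9/1) · log₁₀(3.84/105) = 57.90 · log₁₀(0.03657)
= 57.90 · (-1.4369) = -83.19 mV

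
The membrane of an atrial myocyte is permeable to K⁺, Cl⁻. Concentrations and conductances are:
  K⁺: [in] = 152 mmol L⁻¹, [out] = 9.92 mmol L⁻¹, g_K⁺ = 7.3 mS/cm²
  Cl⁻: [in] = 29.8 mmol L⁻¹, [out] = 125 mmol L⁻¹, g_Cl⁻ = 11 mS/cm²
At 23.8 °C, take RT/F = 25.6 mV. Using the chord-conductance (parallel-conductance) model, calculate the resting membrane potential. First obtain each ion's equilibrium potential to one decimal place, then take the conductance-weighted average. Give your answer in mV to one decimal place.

E_K⁺ = (25.6/1)·ln(9.92/152) = -69.9 mV
E_Cl⁻ = (25.6/-1)·ln(125/29.8) = -36.7 mV
Vm = (Σ gᵢEᵢ)/(Σ gᵢ) = (7.3·-69.9 + 11·-36.7) / (7.3 + 11)
= -913.97 / 18.3 = -49.94 mV

-49.9 mV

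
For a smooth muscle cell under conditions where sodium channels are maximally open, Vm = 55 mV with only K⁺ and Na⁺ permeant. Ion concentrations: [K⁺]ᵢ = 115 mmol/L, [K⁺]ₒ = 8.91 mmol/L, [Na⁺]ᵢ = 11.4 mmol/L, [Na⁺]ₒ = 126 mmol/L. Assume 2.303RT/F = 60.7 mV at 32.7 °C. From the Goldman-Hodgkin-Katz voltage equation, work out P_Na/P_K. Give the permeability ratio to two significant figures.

27

Let α = P_Na/P_K. GHK: Vm = 60.7·log₁₀[(Kₒ + α·Naₒ)/(Kᵢ + α·Naᵢ)].
10^(Vm/60.7) = 10^(55.0/60.7) = 8.0556
So 8.0556·(Kᵢ + α·Naᵢ) = Kₒ + α·Naₒ → α = (8.0556·115.0 − 8.91) / (126.0 − 8.0556·11.4)
α = (926.4 − 8.91) / (126.0 − 91.83) = 917.5/34.17 = 26.85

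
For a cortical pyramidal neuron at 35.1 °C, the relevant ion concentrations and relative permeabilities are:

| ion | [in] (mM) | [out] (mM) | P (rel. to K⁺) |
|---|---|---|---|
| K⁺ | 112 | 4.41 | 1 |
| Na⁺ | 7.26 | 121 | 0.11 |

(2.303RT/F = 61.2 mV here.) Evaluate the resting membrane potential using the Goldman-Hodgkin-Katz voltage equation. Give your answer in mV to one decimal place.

-49.2 mV

Vm = 61.2 · log₁₀[(Σ P·[cation]ₒ + Σ P·[anion]ᵢ) / (Σ P·[cation]ᵢ + Σ P·[anion]ₒ)]
Numerator = 1×4.41 + 0.11×121 = 17.72
Denominator = 1×112 + 0.11×7.26 = 112.8
Vm = 61.2 · log₁₀(0.15709) = 61.2 × (-0.8038) = -49.20 mV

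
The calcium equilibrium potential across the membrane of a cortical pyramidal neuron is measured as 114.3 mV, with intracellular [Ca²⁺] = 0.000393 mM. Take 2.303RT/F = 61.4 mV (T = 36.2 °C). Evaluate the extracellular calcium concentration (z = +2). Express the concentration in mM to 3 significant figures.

Nernst: E = (61.4/2) · log₁₀([out]/[in]), so log₁₀([out]/[in]) = 114.3 × 2 / 61.4 = 3.7231.
[out]/[in] = 10^(3.7231) = 5286.
[out] = 5286 × 0.000393 = 2.077 mM.

2.08 mM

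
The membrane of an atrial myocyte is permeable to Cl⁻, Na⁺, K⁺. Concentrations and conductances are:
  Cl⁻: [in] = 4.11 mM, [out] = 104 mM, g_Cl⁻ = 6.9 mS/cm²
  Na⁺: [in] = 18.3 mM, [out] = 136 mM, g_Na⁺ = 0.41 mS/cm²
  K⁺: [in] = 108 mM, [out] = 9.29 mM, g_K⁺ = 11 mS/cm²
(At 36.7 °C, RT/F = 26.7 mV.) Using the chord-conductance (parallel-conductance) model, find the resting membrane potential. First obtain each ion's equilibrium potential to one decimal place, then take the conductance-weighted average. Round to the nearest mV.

-71 mV

E_Cl⁻ = (26.7/-1)·ln(104/4.11) = -86.3 mV
E_Na⁺ = (26.7/1)·ln(136/18.3) = 53.6 mV
E_K⁺ = (26.7/1)·ln(9.29/108) = -65.5 mV
Vm = (Σ gᵢEᵢ)/(Σ gᵢ) = (6.9·-86.3 + 0.41·53.6 + 11·-65.5) / (6.9 + 0.41 + 11)
= -1293.99 / 18.31 = -70.67 mV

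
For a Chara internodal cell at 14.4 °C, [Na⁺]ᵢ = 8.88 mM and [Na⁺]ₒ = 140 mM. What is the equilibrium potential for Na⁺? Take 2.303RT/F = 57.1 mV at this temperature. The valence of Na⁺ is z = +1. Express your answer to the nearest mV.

68 mV

E = (57.1/z) · log₁₀([Na⁺]_out/[Na⁺]_in) with z = +1.
= (57.1/1) · log₁₀(140/8.88) = 57.10 · log₁₀(15.77)
= 57.10 · (1.1977) = 68.39 mV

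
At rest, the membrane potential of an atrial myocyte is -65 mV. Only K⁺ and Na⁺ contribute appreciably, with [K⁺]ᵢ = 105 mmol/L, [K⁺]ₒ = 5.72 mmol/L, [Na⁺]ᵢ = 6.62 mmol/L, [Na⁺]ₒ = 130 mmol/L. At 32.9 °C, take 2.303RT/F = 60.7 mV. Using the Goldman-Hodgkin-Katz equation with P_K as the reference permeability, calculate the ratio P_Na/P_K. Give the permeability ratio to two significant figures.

Let α = P_Na/P_K. GHK: Vm = 60.7·log₁₀[(Kₒ + α·Naₒ)/(Kᵢ + α·Naᵢ)].
10^(Vm/60.7) = 10^(-65.0/60.7) = 0.084949
So 0.084949·(Kᵢ + α·Naᵢ) = Kₒ + α·Naₒ → α = (0.084949·105.0 − 5.72) / (130.0 − 0.084949·6.62)
α = (8.92 − 5.72) / (130.0 − 0.5624) = 3.2/129.4 = 0.02472

0.025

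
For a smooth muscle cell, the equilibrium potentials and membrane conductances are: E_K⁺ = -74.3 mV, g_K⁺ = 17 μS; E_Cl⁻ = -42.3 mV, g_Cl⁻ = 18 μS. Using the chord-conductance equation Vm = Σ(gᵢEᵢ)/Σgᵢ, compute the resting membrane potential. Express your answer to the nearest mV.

-58 mV

Σ gᵢEᵢ = 17·(-74.3) + 18·(-42.3) = -2024.50
Σ gᵢ = 17 + 18 = 35
Vm = -2024.50 / 35 = -57.84 mV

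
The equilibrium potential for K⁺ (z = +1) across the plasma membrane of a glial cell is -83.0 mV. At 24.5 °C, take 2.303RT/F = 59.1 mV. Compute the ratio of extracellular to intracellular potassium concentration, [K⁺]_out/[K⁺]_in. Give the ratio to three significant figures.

log₁₀([out]/[in]) = E·z/(59.1) = -83.0 × 1 / 59.1 = -1.4044
[out]/[in] = 10^(-1.4044) = 0.03941

0.0394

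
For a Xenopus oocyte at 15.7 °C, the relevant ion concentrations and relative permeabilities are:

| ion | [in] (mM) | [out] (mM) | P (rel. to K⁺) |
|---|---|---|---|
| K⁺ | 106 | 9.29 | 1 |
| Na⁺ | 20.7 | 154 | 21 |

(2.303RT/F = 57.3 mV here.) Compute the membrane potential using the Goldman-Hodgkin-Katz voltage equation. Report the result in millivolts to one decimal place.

44.6 mV

Vm = 57.3 · log₁₀[(Σ P·[cation]ₒ + Σ P·[anion]ᵢ) / (Σ P·[cation]ᵢ + Σ P·[anion]ₒ)]
Numerator = 1×9.29 + 21×154 = 3243
Denominator = 1×106 + 21×20.7 = 540.7
Vm = 57.3 · log₁₀(5.9983) = 57.3 × (0.7780) = 44.58 mV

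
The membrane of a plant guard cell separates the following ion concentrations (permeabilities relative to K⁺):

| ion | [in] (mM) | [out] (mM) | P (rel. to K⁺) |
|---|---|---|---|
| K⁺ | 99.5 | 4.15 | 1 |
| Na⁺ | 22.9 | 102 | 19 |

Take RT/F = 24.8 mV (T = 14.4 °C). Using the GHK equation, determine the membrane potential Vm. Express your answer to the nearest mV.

Vm = 24.8 · ln[(Σ P·[cation]ₒ + Σ P·[anion]ᵢ) / (Σ P·[cation]ᵢ + Σ P·[anion]ₒ)]
Numerator = 1×4.15 + 19×102 = 1942
Denominator = 1×99.5 + 19×22.9 = 534.6
Vm = 24.8 · ln(3.6329) = 24.8 × (1.2900) = 31.99 mV

32 mV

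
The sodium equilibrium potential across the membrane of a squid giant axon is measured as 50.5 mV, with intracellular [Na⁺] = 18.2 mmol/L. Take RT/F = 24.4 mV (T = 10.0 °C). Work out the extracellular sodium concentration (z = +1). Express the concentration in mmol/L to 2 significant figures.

140 mmol/L

Nernst: E = (24.4/1) · ln([out]/[in]), so ln([out]/[in]) = 50.5 × 1 / 24.4 = 2.0697.
[out]/[in] = e^(2.0697) = 7.922.
[out] = 7.922 × 18.2 = 144.2 mmol/L.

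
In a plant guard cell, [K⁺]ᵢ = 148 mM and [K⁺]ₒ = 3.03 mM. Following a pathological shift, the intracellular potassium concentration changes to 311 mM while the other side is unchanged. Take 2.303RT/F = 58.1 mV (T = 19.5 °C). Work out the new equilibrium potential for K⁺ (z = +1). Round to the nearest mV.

After the shift: [K⁺]_out = 3.03, [K⁺]_in = 311 mM.
E_new = (58.1/1)·log₁₀(3.03/311) = 58.10 · (-2.0113) = -116.86 mV

-117 mV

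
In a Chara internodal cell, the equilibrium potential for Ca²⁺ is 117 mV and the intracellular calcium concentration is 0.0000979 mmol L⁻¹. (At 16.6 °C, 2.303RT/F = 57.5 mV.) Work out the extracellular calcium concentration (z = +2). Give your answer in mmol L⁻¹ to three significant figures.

1.15 mmol L⁻¹

Nernst: E = (57.5/2) · log₁₀([out]/[in]), so log₁₀([out]/[in]) = 117.0 × 2 / 57.5 = 4.0696.
[out]/[in] = 10^(4.0696) = 1.174e+04.
[out] = 1.174e+04 × 0.0000979 = 1.149 mmol L⁻¹.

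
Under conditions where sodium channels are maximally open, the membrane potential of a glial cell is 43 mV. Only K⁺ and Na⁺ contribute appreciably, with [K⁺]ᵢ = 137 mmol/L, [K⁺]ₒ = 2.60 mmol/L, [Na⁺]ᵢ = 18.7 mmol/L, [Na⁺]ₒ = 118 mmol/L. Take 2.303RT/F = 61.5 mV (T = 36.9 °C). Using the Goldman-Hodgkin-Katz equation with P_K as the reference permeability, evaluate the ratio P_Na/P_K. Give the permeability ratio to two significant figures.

Let α = P_Na/P_K. GHK: Vm = 61.5·log₁₀[(Kₒ + α·Naₒ)/(Kᵢ + α·Naᵢ)].
10^(Vm/61.5) = 10^(43.0/61.5) = 5.0025
So 5.0025·(Kᵢ + α·Naᵢ) = Kₒ + α·Naₒ → α = (5.0025·137.0 − 2.6) / (118.0 − 5.0025·18.7)
α = (685.3 − 2.6) / (118.0 − 93.55) = 682.7/24.45 = 27.92

28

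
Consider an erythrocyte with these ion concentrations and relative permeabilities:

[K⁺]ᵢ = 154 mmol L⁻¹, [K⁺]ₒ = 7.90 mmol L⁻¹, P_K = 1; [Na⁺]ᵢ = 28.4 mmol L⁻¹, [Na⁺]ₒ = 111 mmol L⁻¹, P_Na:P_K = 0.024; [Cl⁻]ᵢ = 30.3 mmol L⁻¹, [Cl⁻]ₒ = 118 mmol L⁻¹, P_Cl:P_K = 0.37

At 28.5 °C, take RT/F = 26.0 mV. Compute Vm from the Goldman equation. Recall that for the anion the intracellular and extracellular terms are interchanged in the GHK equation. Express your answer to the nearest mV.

Vm = 26.0 · ln[(Σ P·[cation]ₒ + Σ P·[anion]ᵢ) / (Σ P·[cation]ᵢ + Σ P·[anion]ₒ)]
Numerator = 1×7.90 + 0.024×111 + 0.37×30.3 = 21.77
Denominator = 1×154 + 0.024×28.4 + 0.37×118 = 198.3
Vm = 26.0 · ln(0.10979) = 26.0 × (-2.2092) = -57.44 mV

-57 mV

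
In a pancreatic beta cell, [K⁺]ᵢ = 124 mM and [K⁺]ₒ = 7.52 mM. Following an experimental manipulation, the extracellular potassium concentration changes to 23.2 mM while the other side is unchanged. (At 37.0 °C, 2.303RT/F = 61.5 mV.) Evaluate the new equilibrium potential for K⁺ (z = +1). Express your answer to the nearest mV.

After the shift: [K⁺]_out = 23.2, [K⁺]_in = 124 mM.
E_new = (61.5/1)·log₁₀(23.2/124) = 61.50 · (-0.7279) = -44.77 mV

-45 mV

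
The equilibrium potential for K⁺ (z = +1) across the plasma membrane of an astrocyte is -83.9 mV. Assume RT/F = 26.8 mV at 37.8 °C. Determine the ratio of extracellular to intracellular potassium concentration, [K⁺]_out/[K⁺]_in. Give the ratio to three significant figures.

ln([out]/[in]) = E·z/(26.8) = -83.9 × 1 / 26.8 = -3.1306
[out]/[in] = e^(-3.1306) = 0.04369

0.0437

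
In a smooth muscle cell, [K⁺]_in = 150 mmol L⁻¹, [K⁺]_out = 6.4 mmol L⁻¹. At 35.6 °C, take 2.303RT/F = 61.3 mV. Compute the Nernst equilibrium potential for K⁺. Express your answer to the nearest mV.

E = (61.3/z) · log₁₀([K⁺]_out/[K⁺]_in) with z = +1.
= (61.3/1) · log₁₀(6.4/150) = 61.30 · log₁₀(0.04267)
= 61.30 · (-1.3699) = -83.98 mV

-84 mV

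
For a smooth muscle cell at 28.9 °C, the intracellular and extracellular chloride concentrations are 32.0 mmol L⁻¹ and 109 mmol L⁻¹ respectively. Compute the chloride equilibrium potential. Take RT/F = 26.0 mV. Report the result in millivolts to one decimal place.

-31.9 mV

E = (26.0/z) · ln([Cl⁻]_out/[Cl⁻]_in) with z = -1.
For an anion, dividing by z = -1 reverses the sign.
= (26.0/-1) · ln(109/32.0) = -26.00 · ln(3.406)
= -26.00 · (1.2256) = -31.87 mV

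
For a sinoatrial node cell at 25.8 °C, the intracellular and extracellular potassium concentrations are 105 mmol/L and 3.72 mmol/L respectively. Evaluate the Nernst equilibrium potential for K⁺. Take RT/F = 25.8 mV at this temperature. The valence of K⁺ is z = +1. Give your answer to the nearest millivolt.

-86 mV

E = (25.8/z) · ln([K⁺]_out/[K⁺]_in) with z = +1.
= (25.8/1) · ln(3.72/105) = 25.80 · ln(0.03543)
= 25.80 · (-3.3402) = -86.18 mV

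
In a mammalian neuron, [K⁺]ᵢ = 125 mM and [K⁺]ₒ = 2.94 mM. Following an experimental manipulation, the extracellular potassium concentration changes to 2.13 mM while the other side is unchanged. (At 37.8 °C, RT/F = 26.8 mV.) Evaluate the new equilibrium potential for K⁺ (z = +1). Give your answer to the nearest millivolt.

-109 mV

After the shift: [K⁺]_out = 2.13, [K⁺]_in = 125 mM.
E_new = (26.8/1)·ln(2.13/125) = 26.80 · (-4.0722) = -109.13 mV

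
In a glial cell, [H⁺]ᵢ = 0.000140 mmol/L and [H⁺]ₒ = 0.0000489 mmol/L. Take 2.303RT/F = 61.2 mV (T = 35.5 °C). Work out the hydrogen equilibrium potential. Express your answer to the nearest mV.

E = (61.2/z) · log₁₀([H⁺]_out/[H⁺]_in) with z = +1.
= (61.2/1) · log₁₀(0.0000489/0.000140) = 61.20 · log₁₀(0.3493)
= 61.20 · (-0.4568) = -27.96 mV

-28 mV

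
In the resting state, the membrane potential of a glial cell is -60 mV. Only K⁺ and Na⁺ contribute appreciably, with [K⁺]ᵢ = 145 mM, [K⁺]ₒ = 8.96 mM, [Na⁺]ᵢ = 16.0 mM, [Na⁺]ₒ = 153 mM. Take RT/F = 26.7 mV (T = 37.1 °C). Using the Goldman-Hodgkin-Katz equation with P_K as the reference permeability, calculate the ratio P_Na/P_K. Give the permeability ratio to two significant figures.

0.042

Let α = P_Na/P_K. GHK: Vm = 26.7·ln[(Kₒ + α·Naₒ)/(Kᵢ + α·Naᵢ)].
e^(Vm/26.7) = e^(-60.0/26.7) = 0.1057
So 0.1057·(Kᵢ + α·Naᵢ) = Kₒ + α·Naₒ → α = (0.1057·145.0 − 8.96) / (153.0 − 0.1057·16.0)
α = (15.33 − 8.96) / (153.0 − 1.691) = 6.366/151.3 = 0.04207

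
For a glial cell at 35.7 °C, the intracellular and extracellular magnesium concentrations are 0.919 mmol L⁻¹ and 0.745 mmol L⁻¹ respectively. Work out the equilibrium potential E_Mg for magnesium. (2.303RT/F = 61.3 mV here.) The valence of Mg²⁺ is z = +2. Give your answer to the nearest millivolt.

E = (61.3/z) · log₁₀([Mg²⁺]_out/[Mg²⁺]_in) with z = +2.
= (61.3/2) · log₁₀(0.745/0.919) = 30.65 · log₁₀(0.8107)
= 30.65 · (-0.0912) = -2.79 mV

-3 mV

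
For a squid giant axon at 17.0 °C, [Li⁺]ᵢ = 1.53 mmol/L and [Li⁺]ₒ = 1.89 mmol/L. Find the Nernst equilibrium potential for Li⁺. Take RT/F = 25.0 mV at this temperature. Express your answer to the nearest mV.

5 mV

E = (25.0/z) · ln([Li⁺]_out/[Li⁺]_in) with z = +1.
= (25.0/1) · ln(1.89/1.53) = 25.00 · ln(1.235)
= 25.00 · (0.2113) = 5.28 mV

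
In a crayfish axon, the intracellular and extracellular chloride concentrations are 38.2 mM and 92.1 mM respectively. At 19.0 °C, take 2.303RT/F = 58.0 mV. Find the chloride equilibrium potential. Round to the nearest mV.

E = (58.0/z) · log₁₀([Cl⁻]_out/[Cl⁻]_in) with z = -1.
For an anion, dividing by z = -1 reverses the sign.
= (58.0/-1) · log₁₀(92.1/38.2) = -58.00 · log₁₀(2.411)
= -58.00 · (0.3822) = -22.17 mV

-22 mV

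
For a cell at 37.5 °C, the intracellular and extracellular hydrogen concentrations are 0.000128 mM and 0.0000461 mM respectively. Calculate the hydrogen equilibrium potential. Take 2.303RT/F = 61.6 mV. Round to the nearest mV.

E = (61.6/z) · log₁₀([H⁺]_out/[H⁺]_in) with z = +1.
= (61.6/1) · log₁₀(0.0000461/0.000128) = 61.60 · log₁₀(0.3602)
= 61.60 · (-0.4435) = -27.32 mV

-27 mV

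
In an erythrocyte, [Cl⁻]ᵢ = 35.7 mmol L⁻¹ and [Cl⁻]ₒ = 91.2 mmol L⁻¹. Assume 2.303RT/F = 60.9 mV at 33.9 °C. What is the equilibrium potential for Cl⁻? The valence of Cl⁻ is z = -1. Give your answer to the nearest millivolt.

E = (60.9/z) · log₁₀([Cl⁻]_out/[Cl⁻]_in) with z = -1.
For an anion, dividing by z = -1 reverses the sign.
= (60.9/-1) · log₁₀(91.2/35.7) = -60.90 · log₁₀(2.555)
= -60.90 · (0.4073) = -24.81 mV

-25 mV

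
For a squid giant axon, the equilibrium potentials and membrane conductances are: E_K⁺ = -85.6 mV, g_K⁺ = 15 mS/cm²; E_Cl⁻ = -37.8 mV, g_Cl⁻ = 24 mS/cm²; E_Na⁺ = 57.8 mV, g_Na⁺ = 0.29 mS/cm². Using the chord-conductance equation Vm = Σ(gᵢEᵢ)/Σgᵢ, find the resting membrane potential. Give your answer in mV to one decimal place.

-55.3 mV

Σ gᵢEᵢ = 15·(-85.6) + 24·(-37.8) + 0.29·(57.8) = -2174.44
Σ gᵢ = 15 + 24 + 0.29 = 39.29
Vm = -2174.44 / 39.29 = -55.34 mV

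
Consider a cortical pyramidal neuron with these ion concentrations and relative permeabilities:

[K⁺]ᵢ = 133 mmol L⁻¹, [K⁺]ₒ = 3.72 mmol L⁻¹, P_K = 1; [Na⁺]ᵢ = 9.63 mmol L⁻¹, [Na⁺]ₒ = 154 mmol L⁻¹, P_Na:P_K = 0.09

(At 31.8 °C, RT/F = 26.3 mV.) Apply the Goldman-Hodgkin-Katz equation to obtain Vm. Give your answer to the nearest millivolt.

-53 mV

Vm = 26.3 · ln[(Σ P·[cation]ₒ + Σ P·[anion]ᵢ) / (Σ P·[cation]ᵢ + Σ P·[anion]ₒ)]
Numerator = 1×3.72 + 0.09×154 = 17.58
Denominator = 1×133 + 0.09×9.63 = 133.9
Vm = 26.3 · ln(0.13132) = 26.3 × (-2.0301) = -53.39 mV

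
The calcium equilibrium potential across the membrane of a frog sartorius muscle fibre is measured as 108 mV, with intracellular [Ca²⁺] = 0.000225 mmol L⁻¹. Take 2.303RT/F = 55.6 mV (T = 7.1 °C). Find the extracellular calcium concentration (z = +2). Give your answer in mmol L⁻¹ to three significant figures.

Nernst: E = (55.6/2) · log₁₀([out]/[in]), so log₁₀([out]/[in]) = 108.0 × 2 / 55.6 = 3.8849.
[out]/[in] = 10^(3.8849) = 7672.
[out] = 7672 × 0.000225 = 1.726 mmol L⁻¹.

1.73 mmol L⁻¹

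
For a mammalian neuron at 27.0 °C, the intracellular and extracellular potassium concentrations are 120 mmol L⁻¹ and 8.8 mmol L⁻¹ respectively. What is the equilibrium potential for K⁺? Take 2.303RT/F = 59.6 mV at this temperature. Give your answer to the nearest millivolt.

E = (59.6/z) · log₁₀([K⁺]_out/[K⁺]_in) with z = +1.
= (59.6/1) · log₁₀(8.8/120) = 59.60 · log₁₀(0.07333)
= 59.60 · (-1.1347) = -67.63 mV

-68 mV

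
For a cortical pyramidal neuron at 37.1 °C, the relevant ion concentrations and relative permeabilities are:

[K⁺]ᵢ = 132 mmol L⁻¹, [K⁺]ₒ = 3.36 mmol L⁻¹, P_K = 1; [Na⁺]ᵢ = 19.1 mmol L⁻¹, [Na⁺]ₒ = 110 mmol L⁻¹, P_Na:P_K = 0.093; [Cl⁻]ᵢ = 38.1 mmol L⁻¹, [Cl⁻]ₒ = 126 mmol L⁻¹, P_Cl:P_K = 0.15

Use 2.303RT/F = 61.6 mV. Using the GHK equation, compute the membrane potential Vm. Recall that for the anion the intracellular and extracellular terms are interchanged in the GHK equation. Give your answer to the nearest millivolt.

-55 mV

Vm = 61.6 · log₁₀[(Σ P·[cation]ₒ + Σ P·[anion]ᵢ) / (Σ P·[cation]ᵢ + Σ P·[anion]ₒ)]
Numerator = 1×3.36 + 0.093×110 + 0.15×38.1 = 19.3
Denominator = 1×132 + 0.093×19.1 + 0.15×126 = 152.7
Vm = 61.6 · log₁₀(0.12644) = 61.6 × (-0.8981) = -55.32 mV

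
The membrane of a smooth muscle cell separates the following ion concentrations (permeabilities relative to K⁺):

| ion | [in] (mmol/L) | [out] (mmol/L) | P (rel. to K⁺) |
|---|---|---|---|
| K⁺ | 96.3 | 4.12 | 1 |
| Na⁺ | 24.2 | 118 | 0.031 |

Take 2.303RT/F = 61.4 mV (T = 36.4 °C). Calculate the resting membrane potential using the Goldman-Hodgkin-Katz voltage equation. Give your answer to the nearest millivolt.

-67 mV

Vm = 61.4 · log₁₀[(Σ P·[cation]ₒ + Σ P·[anion]ᵢ) / (Σ P·[cation]ᵢ + Σ P·[anion]ₒ)]
Numerator = 1×4.12 + 0.031×118 = 7.778
Denominator = 1×96.3 + 0.031×24.2 = 97.05
Vm = 61.4 · log₁₀(0.080144) = 61.4 × (-1.0961) = -67.30 mV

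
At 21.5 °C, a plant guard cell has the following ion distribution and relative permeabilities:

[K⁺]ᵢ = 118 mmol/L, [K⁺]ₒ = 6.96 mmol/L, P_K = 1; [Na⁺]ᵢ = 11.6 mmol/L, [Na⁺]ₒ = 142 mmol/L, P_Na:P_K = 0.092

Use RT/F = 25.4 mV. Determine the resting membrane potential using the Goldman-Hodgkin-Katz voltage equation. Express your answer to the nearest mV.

-45 mV

Vm = 25.4 · ln[(Σ P·[cation]ₒ + Σ P·[anion]ᵢ) / (Σ P·[cation]ᵢ + Σ P·[anion]ₒ)]
Numerator = 1×6.96 + 0.092×142 = 20.02
Denominator = 1×118 + 0.092×11.6 = 119.1
Vm = 25.4 · ln(0.16817) = 25.4 × (-1.7828) = -45.28 mV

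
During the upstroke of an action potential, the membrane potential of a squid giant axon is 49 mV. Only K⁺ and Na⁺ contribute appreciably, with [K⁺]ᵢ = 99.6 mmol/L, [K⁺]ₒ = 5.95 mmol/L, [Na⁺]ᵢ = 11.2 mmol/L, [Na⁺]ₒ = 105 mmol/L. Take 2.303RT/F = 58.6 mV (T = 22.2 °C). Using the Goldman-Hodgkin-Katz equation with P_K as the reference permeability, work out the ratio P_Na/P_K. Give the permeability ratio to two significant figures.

24

Let α = P_Na/P_K. GHK: Vm = 58.6·log₁₀[(Kₒ + α·Naₒ)/(Kᵢ + α·Naᵢ)].
10^(Vm/58.6) = 10^(49.0/58.6) = 6.8577
So 6.8577·(Kᵢ + α·Naᵢ) = Kₒ + α·Naₒ → α = (6.8577·99.6 − 5.95) / (105.0 − 6.8577·11.2)
α = (683 − 5.95) / (105.0 − 76.81) = 677.1/28.19 = 24.01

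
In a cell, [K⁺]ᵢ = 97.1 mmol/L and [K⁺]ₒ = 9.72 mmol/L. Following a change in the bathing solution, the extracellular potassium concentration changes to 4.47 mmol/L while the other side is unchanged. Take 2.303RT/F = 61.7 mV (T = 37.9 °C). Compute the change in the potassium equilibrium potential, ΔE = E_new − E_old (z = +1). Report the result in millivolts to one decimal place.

E_old = (61.7/1)·log₁₀(9.72/97.1) = -61.67 mV
E_new = (61.7/1)·log₁₀(4.47/97.1) = -82.49 mV
ΔE = -82.49 − (-61.67) = -20.82 mV

-20.8 mV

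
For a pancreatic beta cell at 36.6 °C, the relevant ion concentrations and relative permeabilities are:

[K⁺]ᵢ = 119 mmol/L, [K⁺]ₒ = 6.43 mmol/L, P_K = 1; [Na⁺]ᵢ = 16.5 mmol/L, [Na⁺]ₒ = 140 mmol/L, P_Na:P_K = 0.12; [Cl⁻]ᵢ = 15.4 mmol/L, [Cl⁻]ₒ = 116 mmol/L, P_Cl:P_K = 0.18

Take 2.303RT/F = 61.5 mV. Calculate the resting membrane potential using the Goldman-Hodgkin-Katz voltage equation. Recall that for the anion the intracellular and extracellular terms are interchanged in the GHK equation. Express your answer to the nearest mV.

-45 mV

Vm = 61.5 · log₁₀[(Σ P·[cation]ₒ + Σ P·[anion]ᵢ) / (Σ P·[cation]ᵢ + Σ P·[anion]ₒ)]
Numerator = 1×6.43 + 0.12×140 + 0.18×15.4 = 26
Denominator = 1×119 + 0.12×16.5 + 0.18×116 = 141.9
Vm = 61.5 · log₁₀(0.18329) = 61.5 × (-0.7369) = -45.32 mV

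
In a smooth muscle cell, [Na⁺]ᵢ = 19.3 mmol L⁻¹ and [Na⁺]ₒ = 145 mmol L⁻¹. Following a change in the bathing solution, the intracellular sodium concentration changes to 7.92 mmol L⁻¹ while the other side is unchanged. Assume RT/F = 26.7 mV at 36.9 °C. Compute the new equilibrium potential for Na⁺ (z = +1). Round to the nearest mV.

After the shift: [Na⁺]_out = 145, [Na⁺]_in = 7.92 mmol L⁻¹.
E_new = (26.7/1)·ln(145/7.92) = 26.70 · (2.9073) = 77.63 mV

78 mV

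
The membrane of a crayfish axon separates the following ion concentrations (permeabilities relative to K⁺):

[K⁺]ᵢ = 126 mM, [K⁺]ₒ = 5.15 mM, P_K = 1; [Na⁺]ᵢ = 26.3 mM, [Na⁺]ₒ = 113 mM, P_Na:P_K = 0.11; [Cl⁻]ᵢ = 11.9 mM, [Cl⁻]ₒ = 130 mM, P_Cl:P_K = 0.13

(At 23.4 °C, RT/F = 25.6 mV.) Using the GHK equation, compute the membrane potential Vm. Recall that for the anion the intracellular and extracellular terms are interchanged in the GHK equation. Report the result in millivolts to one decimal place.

Vm = 25.6 · ln[(Σ P·[cation]ₒ + Σ P·[anion]ᵢ) / (Σ P·[cation]ᵢ + Σ P·[anion]ₒ)]
Numerator = 1×5.15 + 0.11×113 + 0.13×11.9 = 19.13
Denominator = 1×126 + 0.11×26.3 + 0.13×130 = 145.8
Vm = 25.6 · ln(0.13119) = 25.6 × (-2.0311) = -52.00 mV

-52.0 mV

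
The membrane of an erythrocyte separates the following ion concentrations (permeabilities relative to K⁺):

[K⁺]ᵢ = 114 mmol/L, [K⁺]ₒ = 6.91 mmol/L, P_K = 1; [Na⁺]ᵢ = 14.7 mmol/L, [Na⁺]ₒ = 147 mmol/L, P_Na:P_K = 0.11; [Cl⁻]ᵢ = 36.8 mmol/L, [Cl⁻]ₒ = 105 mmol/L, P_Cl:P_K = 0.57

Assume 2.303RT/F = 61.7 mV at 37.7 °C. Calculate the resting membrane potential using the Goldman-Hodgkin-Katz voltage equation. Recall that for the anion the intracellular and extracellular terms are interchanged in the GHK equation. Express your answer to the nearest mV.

Vm = 61.7 · log₁₀[(Σ P·[cation]ₒ + Σ P·[anion]ᵢ) / (Σ P·[cation]ᵢ + Σ P·[anion]ₒ)]
Numerator = 1×6.91 + 0.11×147 + 0.57×36.8 = 44.06
Denominator = 1×114 + 0.11×14.7 + 0.57×105 = 175.5
Vm = 61.7 · log₁₀(0.25108) = 61.7 × (-0.6002) = -37.03 mV

-37 mV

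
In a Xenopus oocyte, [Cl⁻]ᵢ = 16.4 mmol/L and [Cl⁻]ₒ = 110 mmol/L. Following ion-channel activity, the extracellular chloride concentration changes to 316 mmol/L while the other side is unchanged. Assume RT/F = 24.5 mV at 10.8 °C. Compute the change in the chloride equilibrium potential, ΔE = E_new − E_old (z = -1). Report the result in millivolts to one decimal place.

-25.9 mV

E_old = (24.5/-1)·ln(110/16.4) = -46.63 mV
E_new = (24.5/-1)·ln(316/16.4) = -72.48 mV
ΔE = -72.48 − (-46.63) = -25.85 mV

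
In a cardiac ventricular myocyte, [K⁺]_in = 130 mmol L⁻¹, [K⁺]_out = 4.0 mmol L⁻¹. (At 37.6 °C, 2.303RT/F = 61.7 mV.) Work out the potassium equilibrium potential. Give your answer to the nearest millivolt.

E = (61.7/z) · log₁₀([K⁺]_out/[K⁺]_in) with z = +1.
= (61.7/1) · log₁₀(4.0/130) = 61.70 · log₁₀(0.03077)
= 61.70 · (-1.5119) = -93.28 mV

-93 mV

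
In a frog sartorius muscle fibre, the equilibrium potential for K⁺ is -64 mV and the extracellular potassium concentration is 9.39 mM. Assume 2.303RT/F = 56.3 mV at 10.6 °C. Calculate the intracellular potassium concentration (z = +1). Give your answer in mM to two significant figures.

130 mM

Nernst: E = (56.3/1) · log₁₀([out]/[in]), so log₁₀([out]/[in]) = -64.0 × 1 / 56.3 = -1.1368.
[out]/[in] = 10^(-1.1368) = 0.07298.
[in] = 9.39 / 0.07298 = 128.7 mM.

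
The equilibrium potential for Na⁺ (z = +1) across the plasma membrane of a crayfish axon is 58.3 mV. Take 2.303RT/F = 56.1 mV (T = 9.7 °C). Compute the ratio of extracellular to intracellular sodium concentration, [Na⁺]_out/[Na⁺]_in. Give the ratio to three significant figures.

log₁₀([out]/[in]) = E·z/(56.1) = 58.3 × 1 / 56.1 = 1.0392
[out]/[in] = 10^(1.0392) = 10.94

10.9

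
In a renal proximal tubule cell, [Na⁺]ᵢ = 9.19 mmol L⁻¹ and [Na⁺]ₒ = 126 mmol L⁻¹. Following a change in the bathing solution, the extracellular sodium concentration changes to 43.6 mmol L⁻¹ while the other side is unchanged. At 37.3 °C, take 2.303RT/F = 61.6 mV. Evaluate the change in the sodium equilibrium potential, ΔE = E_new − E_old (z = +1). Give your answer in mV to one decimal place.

-28.4 mV

E_old = (61.6/1)·log₁₀(126/9.19) = 70.04 mV
E_new = (61.6/1)·log₁₀(43.6/9.19) = 41.65 mV
ΔE = 41.65 − (70.04) = -28.39 mV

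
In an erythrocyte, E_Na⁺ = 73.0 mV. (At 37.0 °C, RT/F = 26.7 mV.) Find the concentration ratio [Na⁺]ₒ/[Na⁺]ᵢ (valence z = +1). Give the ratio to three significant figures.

15.4

ln([out]/[in]) = E·z/(26.7) = 73.0 × 1 / 26.7 = 2.7341
[out]/[in] = e^(2.7341) = 15.4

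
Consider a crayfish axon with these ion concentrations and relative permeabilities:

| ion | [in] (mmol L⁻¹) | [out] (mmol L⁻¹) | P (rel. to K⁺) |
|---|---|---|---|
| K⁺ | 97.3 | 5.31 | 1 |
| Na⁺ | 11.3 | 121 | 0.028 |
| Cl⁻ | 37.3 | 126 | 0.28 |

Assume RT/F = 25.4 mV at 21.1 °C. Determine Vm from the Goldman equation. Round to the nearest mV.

-49 mV

Vm = 25.4 · ln[(Σ P·[cation]ₒ + Σ P·[anion]ᵢ) / (Σ P·[cation]ᵢ + Σ P·[anion]ₒ)]
Numerator = 1×5.31 + 0.028×121 + 0.28×37.3 = 19.14
Denominator = 1×97.3 + 0.028×11.3 + 0.28×126 = 132.9
Vm = 25.4 · ln(0.14404) = 25.4 × (-1.9377) = -49.22 mV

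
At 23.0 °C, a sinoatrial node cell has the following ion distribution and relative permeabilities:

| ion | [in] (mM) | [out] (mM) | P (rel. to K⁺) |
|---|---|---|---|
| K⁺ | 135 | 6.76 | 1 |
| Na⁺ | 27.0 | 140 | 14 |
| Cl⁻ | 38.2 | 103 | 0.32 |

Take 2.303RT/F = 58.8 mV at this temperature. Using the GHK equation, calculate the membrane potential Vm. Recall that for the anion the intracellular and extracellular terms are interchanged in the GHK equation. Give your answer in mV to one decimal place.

32.9 mV

Vm = 58.8 · log₁₀[(Σ P·[cation]ₒ + Σ P·[anion]ᵢ) / (Σ P·[cation]ᵢ + Σ P·[anion]ₒ)]
Numerator = 1×6.76 + 14×140 + 0.32×38.2 = 1979
Denominator = 1×135 + 14×27.0 + 0.32×103 = 546
Vm = 58.8 · log₁₀(3.6248) = 58.8 × (0.5593) = 32.89 mV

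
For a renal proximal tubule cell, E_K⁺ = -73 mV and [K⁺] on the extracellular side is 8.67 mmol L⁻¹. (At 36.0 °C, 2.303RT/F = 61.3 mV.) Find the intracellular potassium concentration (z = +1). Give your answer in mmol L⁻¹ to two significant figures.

130 mmol L⁻¹

Nernst: E = (61.3/1) · log₁₀([out]/[in]), so log₁₀([out]/[in]) = -73.0 × 1 / 61.3 = -1.1909.
[out]/[in] = 10^(-1.1909) = 0.06444.
[in] = 8.67 / 0.06444 = 134.5 mmol L⁻¹.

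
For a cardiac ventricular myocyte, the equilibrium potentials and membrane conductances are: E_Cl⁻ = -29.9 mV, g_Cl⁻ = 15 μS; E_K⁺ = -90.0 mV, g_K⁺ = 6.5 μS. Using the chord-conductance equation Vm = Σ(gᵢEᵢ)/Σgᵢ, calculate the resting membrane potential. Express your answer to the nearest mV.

-48 mV

Σ gᵢEᵢ = 15·(-29.9) + 6.5·(-90.0) = -1033.50
Σ gᵢ = 15 + 6.5 = 21.5
Vm = -1033.50 / 21.5 = -48.07 mV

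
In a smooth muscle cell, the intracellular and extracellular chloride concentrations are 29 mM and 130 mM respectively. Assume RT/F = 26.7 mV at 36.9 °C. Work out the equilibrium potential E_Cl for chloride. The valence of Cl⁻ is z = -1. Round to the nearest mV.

E = (26.7/z) · ln([Cl⁻]_out/[Cl⁻]_in) with z = -1.
For an anion, dividing by z = -1 reverses the sign.
= (26.7/-1) · ln(130/29) = -26.70 · ln(4.483)
= -26.70 · (1.5002) = -40.06 mV

-40 mV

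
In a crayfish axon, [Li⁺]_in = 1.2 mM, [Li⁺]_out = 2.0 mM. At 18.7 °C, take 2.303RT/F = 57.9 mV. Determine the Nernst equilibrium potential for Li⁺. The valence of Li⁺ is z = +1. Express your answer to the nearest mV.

E = (57.9/z) · log₁₀([Li⁺]_out/[Li⁺]_in) with z = +1.
= (57.9/1) · log₁₀(2.0/1.2) = 57.90 · log₁₀(1.667)
= 57.90 · (0.2218) = 12.85 mV

13 mV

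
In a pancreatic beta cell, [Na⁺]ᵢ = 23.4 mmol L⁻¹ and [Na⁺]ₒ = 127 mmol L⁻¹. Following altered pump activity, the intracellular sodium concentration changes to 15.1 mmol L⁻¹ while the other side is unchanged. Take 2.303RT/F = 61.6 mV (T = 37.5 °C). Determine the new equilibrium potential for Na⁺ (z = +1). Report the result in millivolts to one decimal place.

After the shift: [Na⁺]_out = 127, [Na⁺]_in = 15.1 mmol L⁻¹.
E_new = (61.6/1)·log₁₀(127/15.1) = 61.60 · (0.9248) = 56.97 mV

57.0 mV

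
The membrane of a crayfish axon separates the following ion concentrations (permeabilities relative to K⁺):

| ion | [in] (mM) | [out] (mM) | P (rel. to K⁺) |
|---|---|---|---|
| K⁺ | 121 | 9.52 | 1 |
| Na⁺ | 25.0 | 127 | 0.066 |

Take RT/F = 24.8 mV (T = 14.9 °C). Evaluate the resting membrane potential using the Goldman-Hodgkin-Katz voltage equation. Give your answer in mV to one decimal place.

-47.7 mV

Vm = 24.8 · ln[(Σ P·[cation]ₒ + Σ P·[anion]ᵢ) / (Σ P·[cation]ᵢ + Σ P·[anion]ₒ)]
Numerator = 1×9.52 + 0.066×127 = 17.9
Denominator = 1×121 + 0.066×25.0 = 122.7
Vm = 24.8 · ln(0.14596) = 24.8 × (-1.9244) = -47.73 mV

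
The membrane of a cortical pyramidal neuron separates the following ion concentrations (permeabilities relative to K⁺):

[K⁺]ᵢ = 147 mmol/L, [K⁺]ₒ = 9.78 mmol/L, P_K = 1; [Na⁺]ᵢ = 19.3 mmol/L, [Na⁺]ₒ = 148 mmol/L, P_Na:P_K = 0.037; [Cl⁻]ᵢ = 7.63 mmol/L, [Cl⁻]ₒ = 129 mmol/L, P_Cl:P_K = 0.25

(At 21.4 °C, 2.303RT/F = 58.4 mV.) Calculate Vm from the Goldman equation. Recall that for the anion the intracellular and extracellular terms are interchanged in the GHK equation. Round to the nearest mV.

Vm = 58.4 · log₁₀[(Σ P·[cation]ₒ + Σ P·[anion]ᵢ) / (Σ P·[cation]ᵢ + Σ P·[anion]ₒ)]
Numerator = 1×9.78 + 0.037×148 + 0.25×7.63 = 17.16
Denominator = 1×147 + 0.037×19.3 + 0.25×129 = 180
Vm = 58.4 · log₁₀(0.095372) = 58.4 × (-1.0206) = -59.60 mV

-60 mV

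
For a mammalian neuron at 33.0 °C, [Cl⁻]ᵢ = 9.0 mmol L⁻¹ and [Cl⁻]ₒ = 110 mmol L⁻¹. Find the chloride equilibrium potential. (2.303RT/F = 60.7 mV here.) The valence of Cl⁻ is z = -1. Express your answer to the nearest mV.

-66 mV

E = (60.7/z) · log₁₀([Cl⁻]_out/[Cl⁻]_in) with z = -1.
For an anion, dividing by z = -1 reverses the sign.
= (60.7/-1) · log₁₀(110/9.0) = -60.70 · log₁₀(12.22)
= -60.70 · (1.0872) = -65.99 mV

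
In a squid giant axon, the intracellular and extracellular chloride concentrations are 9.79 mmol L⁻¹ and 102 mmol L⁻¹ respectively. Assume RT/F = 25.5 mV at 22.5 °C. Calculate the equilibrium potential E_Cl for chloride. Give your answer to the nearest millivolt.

E = (25.5/z) · ln([Cl⁻]_out/[Cl⁻]_in) with z = -1.
For an anion, dividing by z = -1 reverses the sign.
= (25.5/-1) · ln(102/9.79) = -25.50 · ln(10.42)
= -25.50 · (2.3436) = -59.76 mV

-60 mV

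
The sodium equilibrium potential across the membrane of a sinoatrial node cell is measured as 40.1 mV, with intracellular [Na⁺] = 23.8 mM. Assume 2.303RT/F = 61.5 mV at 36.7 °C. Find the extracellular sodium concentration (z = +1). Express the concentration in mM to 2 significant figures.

110 mM

Nernst: E = (61.5/1) · log₁₀([out]/[in]), so log₁₀([out]/[in]) = 40.1 × 1 / 61.5 = 0.6520.
[out]/[in] = 10^(0.6520) = 4.488.
[out] = 4.488 × 23.8 = 106.8 mM.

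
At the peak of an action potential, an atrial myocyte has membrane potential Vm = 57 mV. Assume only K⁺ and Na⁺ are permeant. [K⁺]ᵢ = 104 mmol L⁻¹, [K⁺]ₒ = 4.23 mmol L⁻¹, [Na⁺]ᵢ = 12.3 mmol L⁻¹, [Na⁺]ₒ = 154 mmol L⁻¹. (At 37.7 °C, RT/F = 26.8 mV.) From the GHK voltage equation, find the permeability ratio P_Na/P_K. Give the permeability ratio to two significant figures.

17

Let α = P_Na/P_K. GHK: Vm = 26.8·ln[(Kₒ + α·Naₒ)/(Kᵢ + α·Naᵢ)].
e^(Vm/26.8) = e^(57.0/26.8) = 8.3885
So 8.3885·(Kᵢ + α·Naᵢ) = Kₒ + α·Naₒ → α = (8.3885·104.0 − 4.23) / (154.0 − 8.3885·12.3)
α = (872.4 − 4.23) / (154.0 − 103.2) = 868.2/50.82 = 17.08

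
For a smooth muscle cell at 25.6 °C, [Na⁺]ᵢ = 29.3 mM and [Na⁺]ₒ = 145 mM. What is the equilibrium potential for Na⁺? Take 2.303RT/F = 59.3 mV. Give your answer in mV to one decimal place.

41.2 mV

E = (59.3/z) · log₁₀([Na⁺]_out/[Na⁺]_in) with z = +1.
= (59.3/1) · log₁₀(145/29.3) = 59.30 · log₁₀(4.949)
= 59.30 · (0.6945) = 41.18 mV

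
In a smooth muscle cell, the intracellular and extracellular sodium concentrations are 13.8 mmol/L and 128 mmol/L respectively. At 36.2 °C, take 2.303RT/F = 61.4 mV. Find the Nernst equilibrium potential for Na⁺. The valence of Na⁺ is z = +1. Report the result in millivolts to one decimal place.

59.4 mV

E = (61.4/z) · log₁₀([Na⁺]_out/[Na⁺]_in) with z = +1.
= (61.4/1) · log₁₀(128/13.8) = 61.40 · log₁₀(9.275)
= 61.40 · (0.9673) = 59.39 mV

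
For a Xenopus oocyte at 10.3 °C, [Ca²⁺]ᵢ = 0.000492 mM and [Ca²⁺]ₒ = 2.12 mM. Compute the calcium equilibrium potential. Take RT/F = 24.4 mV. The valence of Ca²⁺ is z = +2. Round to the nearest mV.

E = (24.4/z) · ln([Ca²⁺]_out/[Ca²⁺]_in) with z = +2.
= (24.4/2) · ln(2.12/0.000492) = 12.20 · ln(4309)
= 12.20 · (8.3684) = 102.10 mV

102 mV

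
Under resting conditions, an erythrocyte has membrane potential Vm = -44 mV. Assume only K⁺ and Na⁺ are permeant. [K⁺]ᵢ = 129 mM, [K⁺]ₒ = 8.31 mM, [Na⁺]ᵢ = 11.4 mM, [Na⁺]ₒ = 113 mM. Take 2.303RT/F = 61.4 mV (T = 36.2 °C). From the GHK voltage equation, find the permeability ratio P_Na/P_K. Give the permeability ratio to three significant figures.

Let α = P_Na/P_K. GHK: Vm = 61.4·log₁₀[(Kₒ + α·Naₒ)/(Kᵢ + α·Naᵢ)].
10^(Vm/61.4) = 10^(-44.0/61.4) = 0.19204
So 0.19204·(Kᵢ + α·Naᵢ) = Kₒ + α·Naₒ → α = (0.19204·129.0 − 8.31) / (113.0 − 0.19204·11.4)
α = (24.77 − 8.31) / (113.0 − 2.189) = 16.46/110.8 = 0.1486

0.149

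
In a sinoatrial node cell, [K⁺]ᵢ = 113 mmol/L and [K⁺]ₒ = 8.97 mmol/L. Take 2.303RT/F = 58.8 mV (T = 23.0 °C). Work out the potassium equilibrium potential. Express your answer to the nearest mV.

-65 mV

E = (58.8/z) · log₁₀([K⁺]_out/[K⁺]_in) with z = +1.
= (58.8/1) · log₁₀(8.97/113) = 58.80 · log₁₀(0.07938)
= 58.80 · (-1.1003) = -64.70 mV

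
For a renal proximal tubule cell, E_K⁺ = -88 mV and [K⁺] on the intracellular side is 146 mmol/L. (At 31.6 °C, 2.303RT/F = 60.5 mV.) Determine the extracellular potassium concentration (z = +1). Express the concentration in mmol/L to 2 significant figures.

Nernst: E = (60.5/1) · log₁₀([out]/[in]), so log₁₀([out]/[in]) = -88.0 × 1 / 60.5 = -1.4545.
[out]/[in] = 10^(-1.4545) = 0.03511.
[out] = 0.03511 × 146 = 5.126 mmol/L.

5.1 mmol/L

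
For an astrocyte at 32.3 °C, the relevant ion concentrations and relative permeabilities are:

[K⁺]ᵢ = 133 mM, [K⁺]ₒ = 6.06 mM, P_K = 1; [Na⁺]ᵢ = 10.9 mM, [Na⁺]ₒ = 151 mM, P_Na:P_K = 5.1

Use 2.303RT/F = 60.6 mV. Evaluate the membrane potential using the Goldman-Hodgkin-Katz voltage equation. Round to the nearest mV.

37 mV

Vm = 60.6 · log₁₀[(Σ P·[cation]ₒ + Σ P·[anion]ᵢ) / (Σ P·[cation]ᵢ + Σ P·[anion]ₒ)]
Numerator = 1×6.06 + 5.1×151 = 776.2
Denominator = 1×133 + 5.1×10.9 = 188.6
Vm = 60.6 · log₁₀(4.1156) = 60.6 × (0.6144) = 37.23 mV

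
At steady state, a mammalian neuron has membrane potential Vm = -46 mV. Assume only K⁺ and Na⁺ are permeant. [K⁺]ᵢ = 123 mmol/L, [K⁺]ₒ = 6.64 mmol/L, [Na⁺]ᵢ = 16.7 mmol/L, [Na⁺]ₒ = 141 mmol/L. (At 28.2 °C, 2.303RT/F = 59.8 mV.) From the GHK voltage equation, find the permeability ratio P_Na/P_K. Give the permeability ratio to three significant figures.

0.103

Let α = P_Na/P_K. GHK: Vm = 59.8·log₁₀[(Kₒ + α·Naₒ)/(Kᵢ + α·Naᵢ)].
10^(Vm/59.8) = 10^(-46.0/59.8) = 0.17013
So 0.17013·(Kᵢ + α·Naᵢ) = Kₒ + α·Naₒ → α = (0.17013·123.0 − 6.64) / (141.0 − 0.17013·16.7)
α = (20.93 − 6.64) / (141.0 − 2.841) = 14.29/138.2 = 0.1034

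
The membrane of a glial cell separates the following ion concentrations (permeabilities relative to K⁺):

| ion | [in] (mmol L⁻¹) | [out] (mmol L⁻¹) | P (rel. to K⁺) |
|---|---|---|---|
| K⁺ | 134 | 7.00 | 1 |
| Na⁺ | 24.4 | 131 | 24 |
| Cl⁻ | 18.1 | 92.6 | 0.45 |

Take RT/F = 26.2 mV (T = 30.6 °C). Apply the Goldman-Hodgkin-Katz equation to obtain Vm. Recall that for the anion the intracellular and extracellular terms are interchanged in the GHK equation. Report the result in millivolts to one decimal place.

Vm = 26.2 · ln[(Σ P·[cation]ₒ + Σ P·[anion]ᵢ) / (Σ P·[cation]ᵢ + Σ P·[anion]ₒ)]
Numerator = 1×7.00 + 24×131 + 0.45×18.1 = 3159
Denominator = 1×134 + 24×24.4 + 0.45×92.6 = 761.3
Vm = 26.2 · ln(4.1498) = 26.2 × (1.4231) = 37.28 mV

37.3 mV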